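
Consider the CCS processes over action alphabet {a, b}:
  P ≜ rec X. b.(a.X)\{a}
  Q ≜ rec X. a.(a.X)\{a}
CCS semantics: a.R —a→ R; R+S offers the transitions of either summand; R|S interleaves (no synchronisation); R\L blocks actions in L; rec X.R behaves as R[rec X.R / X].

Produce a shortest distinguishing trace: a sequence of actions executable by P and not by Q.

b

LTS(P): 2 reachable states
  u0 = rec X. b.(a.X)\{a} has moves —b→ u1
  u1 = (a.(rec X. b.(a.X)\{a}))\{a} has moves ∅
LTS(Q): 2 reachable states
  v0 = rec X. a.(a.X)\{a} has moves —a→ v1
  v1 = (a.(rec X. a.(a.X)\{a}))\{a} has moves ∅
Trace ⟨b⟩ through P, begin at {u0}:
  after b @ step 1: {u1}
  P completes σ.
Trace ⟨b⟩ through Q, begin at {v0}:
  after b @ step 1: ∅ (Q stuck)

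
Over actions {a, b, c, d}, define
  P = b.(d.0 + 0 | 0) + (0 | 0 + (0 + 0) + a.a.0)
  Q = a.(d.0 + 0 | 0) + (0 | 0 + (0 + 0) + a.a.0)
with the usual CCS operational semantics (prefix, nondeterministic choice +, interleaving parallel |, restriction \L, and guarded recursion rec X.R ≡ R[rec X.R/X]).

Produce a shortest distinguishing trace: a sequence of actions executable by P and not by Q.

b

Reachable graph of P (4 states):
  u0 = b.(d.0 + 0 | 0) + (0 | 0 + (0 + 0) + a.a.0) :: —a→ u1, —b→ u2
  u1 = a.0 :: —a→ u3
  u2 = d.0 + 0 | 0 :: —d→ u3
  u3 = 0 :: stopped
Reachable graph of Q (4 states):
  v0 = a.(d.0 + 0 | 0) + (0 | 0 + (0 + 0) + a.a.0) :: —a→ v1, —a→ v2
  v1 = a.0 :: —a→ v3
  v2 = d.0 + 0 | 0 :: —d→ v3
  v3 = 0 :: stopped
Trace ⟨b⟩ through P, begin at {u0}:
  [1] b ⇒ {u2}
  — P admits the full trace.
Trace ⟨b⟩ through Q, begin at {v0}:
  [1] b ⇒ ∅ (Q stuck)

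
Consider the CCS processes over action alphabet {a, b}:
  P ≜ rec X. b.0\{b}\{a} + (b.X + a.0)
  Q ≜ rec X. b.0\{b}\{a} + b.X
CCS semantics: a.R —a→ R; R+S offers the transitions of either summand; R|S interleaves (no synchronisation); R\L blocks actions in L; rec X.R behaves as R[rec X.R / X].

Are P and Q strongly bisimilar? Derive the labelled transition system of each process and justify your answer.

not bisimilar

Reachable graph of P (3 states):
  m0 = rec X. b.0\{b}\{a} + (b.X + a.0) :: —a→ m1, —b→ m0, —b→ m2
  m1 = 0 :: (no moves)
  m2 = 0\{b}\{a} :: (no moves)
Reachable graph of Q (2 states):
  n0 = rec X. b.0\{b}\{a} + b.X :: —b→ n0, —b→ n1
  n1 = 0\{b}\{a} :: (no moves)
Partition-refinement fixed point:
  B0 = {m0}
  B1 = {m1, m2, n1}
  B2 = {n0}
m0 ∈ B0, n0 ∈ B2 → different blocks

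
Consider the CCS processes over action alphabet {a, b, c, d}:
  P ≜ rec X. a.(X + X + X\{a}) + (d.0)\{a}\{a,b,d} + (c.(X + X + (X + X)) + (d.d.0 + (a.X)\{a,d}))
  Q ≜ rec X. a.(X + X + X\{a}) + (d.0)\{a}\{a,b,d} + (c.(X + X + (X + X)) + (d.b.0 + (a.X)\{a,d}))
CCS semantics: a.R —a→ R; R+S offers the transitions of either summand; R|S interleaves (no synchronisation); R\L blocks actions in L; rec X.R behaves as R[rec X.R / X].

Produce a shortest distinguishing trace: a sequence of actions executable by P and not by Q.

Reachable graph of P (8 states):
  p0 = rec X. a.(X + X + X\{a}) + (d.0)\{a}\{a,b,d} + (c.(X + X + (X + X)) + (d.d.0 + (a.X)\{a,d})) :: ··a··> p1, ··c··> p2, ··d··> p3
  p1 = (rec X. a.(X + X + X\{a}) + (d.0)\{a}\{a,b,d} + (c.(X + X + (X + X)) + (d.d.0 + (a.X)\{a,d}))) + (rec X. a.(X + X + X\{a}) + (d.0)\{a}\{a,b,d} + (c.(X + X + (X + X)) + (d.d.0 + (a.X)\{a,d}))) + (rec X. a.(X + X + X\{a}) + (d.0)\{a}\{a,b,d} + (c.(X + X + (X + X)) + (d.d.0 + (a.X)\{a,d})))\{a} :: ··a··> p1, ··c··> p2, ··c··> p4, ··d··> p3, ··d··> p5
  p2 = (rec X. a.(X + X + X\{a}) + (d.0)\{a}\{a,b,d} + (c.(X + X + (X + X)) + (d.d.0 + (a.X)\{a,d}))) + (rec X. a.(X + X + X\{a}) + (d.0)\{a}\{a,b,d} + (c.(X + X + (X + X)) + (d.d.0 + (a.X)\{a,d}))) + ((rec X. a.(X + X + X\{a}) + (d.0)\{a}\{a,b,d} + (c.(X + X + (X + X)) + (d.d.0 + (a.X)\{a,d}))) + (rec X. a.(X + X + X\{a}) + (d.0)\{a}\{a,b,d} + (c.(X + X + (X + X)) + (d.d.0 + (a.X)\{a,d})))) :: ··a··> p1, ··c··> p2, ··d··> p3
  p3 = d.0 :: ··d··> p6
  p4 = ((rec X. a.(X + X + X\{a}) + (d.0)\{a}\{a,b,d} + (c.(X + X + (X + X)) + (d.d.0 + (a.X)\{a,d}))) + (rec X. a.(X + X + X\{a}) + (d.0)\{a}\{a,b,d} + (c.(X + X + (X + X)) + (d.d.0 + (a.X)\{a,d}))) + ((rec X. a.(X + X + X\{a}) + (d.0)\{a}\{a,b,d} + (c.(X + X + (X + X)) + (d.d.0 + (a.X)\{a,d}))) + (rec X. a.(X + X + X\{a}) + (d.0)\{a}\{a,b,d} + (c.(X + X + (X + X)) + (d.d.0 + (a.X)\{a,d})))))\{a} :: ··c··> p4, ··d··> p5
  p5 = (d.0)\{a} :: ··d··> p7
  p6 = 0 :: ∅
  p7 = 0\{a} :: ∅
Reachable graph of Q (8 states):
  q0 = rec X. a.(X + X + X\{a}) + (d.0)\{a}\{a,b,d} + (c.(X + X + (X + X)) + (d.b.0 + (a.X)\{a,d})) :: ··a··> q1, ··c··> q2, ··d··> q3
  q1 = (rec X. a.(X + X + X\{a}) + (d.0)\{a}\{a,b,d} + (c.(X + X + (X + X)) + (d.b.0 + (a.X)\{a,d}))) + (rec X. a.(X + X + X\{a}) + (d.0)\{a}\{a,b,d} + (c.(X + X + (X + X)) + (d.b.0 + (a.X)\{a,d}))) + (rec X. a.(X + X + X\{a}) + (d.0)\{a}\{a,b,d} + (c.(X + X + (X + X)) + (d.b.0 + (a.X)\{a,d})))\{a} :: ··a··> q1, ··c··> q2, ··c··> q4, ··d··> q3, ··d··> q5
  q2 = (rec X. a.(X + X + X\{a}) + (d.0)\{a}\{a,b,d} + (c.(X + X + (X + X)) + (d.b.0 + (a.X)\{a,d}))) + (rec X. a.(X + X + X\{a}) + (d.0)\{a}\{a,b,d} + (c.(X + X + (X + X)) + (d.b.0 + (a.X)\{a,d}))) + ((rec X. a.(X + X + X\{a}) + (d.0)\{a}\{a,b,d} + (c.(X + X + (X + X)) + (d.b.0 + (a.X)\{a,d}))) + (rec X. a.(X + X + X\{a}) + (d.0)\{a}\{a,b,d} + (c.(X + X + (X + X)) + (d.b.0 + (a.X)\{a,d})))) :: ··a··> q1, ··c··> q2, ··d··> q3
  q3 = b.0 :: ··b··> q6
  q4 = ((rec X. a.(X + X + X\{a}) + (d.0)\{a}\{a,b,d} + (c.(X + X + (X + X)) + (d.b.0 + (a.X)\{a,d}))) + (rec X. a.(X + X + X\{a}) + (d.0)\{a}\{a,b,d} + (c.(X + X + (X + X)) + (d.b.0 + (a.X)\{a,d}))) + ((rec X. a.(X + X + X\{a}) + (d.0)\{a}\{a,b,d} + (c.(X + X + (X + X)) + (d.b.0 + (a.X)\{a,d}))) + (rec X. a.(X + X + X\{a}) + (d.0)\{a}\{a,b,d} + (c.(X + X + (X + X)) + (d.b.0 + (a.X)\{a,d})))))\{a} :: ··c··> q4, ··d··> q5
  q5 = (b.0)\{a} :: ··b··> q7
  q6 = 0 :: ∅
  q7 = 0\{a} :: ∅
Executing dd from P (initial set {p0}):
  step 1 (d): {p3}
  step 2 (d): {p6}
  ✓ P
Executing dd from Q (initial set {q0}):
  step 1 (d): {q3}
  step 2 (d): no successor for Q

dd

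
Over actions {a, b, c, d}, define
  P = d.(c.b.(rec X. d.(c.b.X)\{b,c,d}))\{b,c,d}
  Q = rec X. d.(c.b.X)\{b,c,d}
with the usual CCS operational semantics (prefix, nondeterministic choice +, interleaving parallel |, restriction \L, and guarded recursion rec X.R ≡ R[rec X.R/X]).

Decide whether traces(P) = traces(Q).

traces(P) = traces(Q)

LTS(P): 2 reachable states
  s0 = d.(c.b.(rec X. d.(c.b.X)\{b,c,d}))\{b,c,d} | --d--▸ s1
  s1 = (c.b.(rec X. d.(c.b.X)\{b,c,d}))\{b,c,d} | deadlocked
LTS(Q): 2 reachable states
  t0 = rec X. d.(c.b.X)\{b,c,d} | --d--▸ t1
  t1 = (c.b.(rec X. d.(c.b.X)\{b,c,d}))\{b,c,d} | deadlocked
Partition-refinement fixed point:
  B0 = {s0, t0}
  B1 = {s1, t1}
s0 ∈ B0, t0 ∈ B0 → same block
Bisimilar ⇒ trace-equivalent.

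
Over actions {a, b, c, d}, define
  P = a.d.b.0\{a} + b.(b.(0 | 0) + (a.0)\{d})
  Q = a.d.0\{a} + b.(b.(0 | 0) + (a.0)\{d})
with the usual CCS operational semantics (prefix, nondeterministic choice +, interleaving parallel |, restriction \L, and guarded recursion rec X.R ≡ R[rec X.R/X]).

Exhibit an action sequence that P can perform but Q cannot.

adb

P's transition system — 7 states:
  s0 = a.d.b.0\{a} + b.(b.(0 | 0) + (a.0)\{d}) :: --a--▸ s1, --b--▸ s2
  s1 = d.b.0\{a} :: --d--▸ s3
  s2 = b.(0 | 0) + (a.0)\{d} :: --a--▸ s4, --b--▸ s5
  s3 = b.0\{a} :: --b--▸ s6
  s4 = 0\{d} :: stopped
  s5 = 0 | 0 :: stopped
  s6 = 0\{a} :: stopped
Q's transition system — 6 states:
  t0 = a.d.0\{a} + b.(b.(0 | 0) + (a.0)\{d}) :: --a--▸ t1, --b--▸ t2
  t1 = d.0\{a} :: --d--▸ t3
  t2 = b.(0 | 0) + (a.0)\{d} :: --a--▸ t4, --b--▸ t5
  t3 = 0\{a} :: stopped
  t4 = 0\{d} :: stopped
  t5 = 0 | 0 :: stopped
Trace ⟨adb⟩ through P, begin at {s0}:
  [1] a ⇒ {s1}
  [2] d ⇒ {s3}
  [3] b ⇒ {s6}
  — P admits the full trace.
Trace ⟨adb⟩ through Q, begin at {t0}:
  [1] a ⇒ {t1}
  [2] d ⇒ {t3}
  [3] b ⇒ ∅  — Q cannot continue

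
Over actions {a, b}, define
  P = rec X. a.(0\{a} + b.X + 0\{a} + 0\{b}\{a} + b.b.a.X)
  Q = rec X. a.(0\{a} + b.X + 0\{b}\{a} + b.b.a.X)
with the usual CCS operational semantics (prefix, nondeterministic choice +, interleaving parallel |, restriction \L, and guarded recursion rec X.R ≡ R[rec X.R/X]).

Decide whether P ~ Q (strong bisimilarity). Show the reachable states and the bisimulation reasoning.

bisimilar

P's transition system — 4 states:
  s0 = rec X. a.(0\{a} + b.X + 0\{a} + 0\{b}\{a} + b.b.a.X) ⊢ —a→ s1
  s1 = 0\{a} + b.(rec X. a.(0\{a} + b.X + 0\{a} + 0\{b}\{a} + b.b.a.X)) + 0\{a} + 0\{b}\{a} + b.b.a.(rec X. a.(0\{a} + b.X + 0\{a} + 0\{b}\{a} + b.b.a.X)) ⊢ —b→ s0, —b→ s2
  s2 = b.a.(rec X. a.(0\{a} + b.X + 0\{a} + 0\{b}\{a} + b.b.a.X)) ⊢ —b→ s3
  s3 = a.(rec X. a.(0\{a} + b.X + 0\{a} + 0\{b}\{a} + b.b.a.X)) ⊢ —a→ s0
Q's transition system — 4 states:
  t0 = rec X. a.(0\{a} + b.X + 0\{b}\{a} + b.b.a.X) ⊢ —a→ t1
  t1 = 0\{a} + b.(rec X. a.(0\{a} + b.X + 0\{b}\{a} + b.b.a.X)) + 0\{b}\{a} + b.b.a.(rec X. a.(0\{a} + b.X + 0\{b}\{a} + b.b.a.X)) ⊢ —b→ t0, —b→ t2
  t2 = b.a.(rec X. a.(0\{a} + b.X + 0\{b}\{a} + b.b.a.X)) ⊢ —b→ t3
  t3 = a.(rec X. a.(0\{a} + b.X + 0\{b}\{a} + b.b.a.X)) ⊢ —a→ t0
Partition-refinement fixed point:
  B0 = {s0, t0}
  B1 = {s1, t1}
  B2 = {s2, t2}
  B3 = {s3, t3}
s0 ∈ B0, t0 ∈ B0 → same block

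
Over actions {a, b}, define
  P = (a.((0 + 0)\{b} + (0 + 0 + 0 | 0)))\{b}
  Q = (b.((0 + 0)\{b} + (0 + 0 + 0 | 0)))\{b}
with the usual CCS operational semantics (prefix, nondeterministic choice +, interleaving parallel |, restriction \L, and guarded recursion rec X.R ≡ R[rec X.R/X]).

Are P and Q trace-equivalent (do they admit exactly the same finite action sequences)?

traces(P) ≠ traces(Q) — witness ⟨a⟩

LTS(P): 2 reachable states
  s0 = (a.((0 + 0)\{b} + (0 + 0 + 0 | 0)))\{b} | —a→ s1
  s1 = ((0 + 0)\{b} + (0 + 0 + 0 | 0))\{b} | (no moves)
LTS(Q): 1 reachable states
  t0 = (b.((0 + 0)\{b} + (0 + 0 + 0 | 0)))\{b} | (no moves)
Trace ⟨a⟩ through P, begin at {s0}:
  [1] a ⇒ {s1}
  P completes σ.
Trace ⟨a⟩ through Q, begin at {t0}:
  [1] a ⇒ ∅ (Q stuck)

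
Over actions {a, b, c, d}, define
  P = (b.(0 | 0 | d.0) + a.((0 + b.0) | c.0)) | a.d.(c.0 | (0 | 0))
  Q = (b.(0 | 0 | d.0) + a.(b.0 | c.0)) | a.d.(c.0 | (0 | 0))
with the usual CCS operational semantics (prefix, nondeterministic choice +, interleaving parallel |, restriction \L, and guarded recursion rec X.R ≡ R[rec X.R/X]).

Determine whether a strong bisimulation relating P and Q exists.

YES

Reachable graph of P (28 states):
  p0 = (b.(0 | 0 | d.0) + a.((0 + b.0) | c.0)) | a.d.(c.0 | (0 | 0)) → =a=> p1, =a=> p2, =b=> p3
  p1 = (0 + b.0) | c.0 | a.d.(c.0 | (0 | 0)) → =a=> p4, =b=> p5, =c=> p6
  p2 = (b.(0 | 0 | d.0) + a.((0 + b.0) | c.0)) | d.(c.0 | (0 | 0)) → =a=> p4, =b=> p7, =d=> p8
  p3 = 0 | 0 | d.0 | a.d.(c.0 | (0 | 0)) → =a=> p7, =d=> p9
  p4 = (0 + b.0) | c.0 | d.(c.0 | (0 | 0)) → =b=> p10, =c=> p11, =d=> p12
  p5 = 0 | c.0 | a.d.(c.0 | (0 | 0)) → =a=> p10, =c=> p13
  p6 = (0 + b.0) | 0 | a.d.(c.0 | (0 | 0)) → =a=> p11, =b=> p13
  p7 = 0 | 0 | d.0 | d.(c.0 | (0 | 0)) → =d=> p14, =d=> p15
  p8 = (b.(0 | 0 | d.0) + a.((0 + b.0) | c.0)) | (c.0 | (0 | 0)) → =a=> p12, =b=> p15, =c=> p16
  p9 = 0 | 0 | 0 | a.d.(c.0 | (0 | 0)) → =a=> p14
  p10 = 0 | c.0 | d.(c.0 | (0 | 0)) → =c=> p17, =d=> p18
  p11 = (0 + b.0) | 0 | d.(c.0 | (0 | 0)) → =b=> p17, =d=> p19
  p12 = (0 + b.0) | c.0 | (c.0 | (0 | 0)) → =b=> p18, =c=> p19, =c=> p20
  p13 = 0 | 0 | a.d.(c.0 | (0 | 0)) → =a=> p17
  p14 = 0 | 0 | 0 | d.(c.0 | (0 | 0)) → =d=> p21
  p15 = 0 | 0 | d.0 | (c.0 | (0 | 0)) → =c=> p22, =d=> p21
  p16 = (b.(0 | 0 | d.0) + a.((0 + b.0) | c.0)) | (0 | (0 | 0)) → =a=> p20, =b=> p22
  p17 = 0 | 0 | d.(c.0 | (0 | 0)) → =d=> p23
  p18 = 0 | c.0 | (c.0 | (0 | 0)) → =c=> p23, =c=> p24
  p19 = (0 + b.0) | 0 | (c.0 | (0 | 0)) → =b=> p23, =c=> p25
  p20 = (0 + b.0) | c.0 | (0 | (0 | 0)) → =b=> p24, =c=> p25
  p21 = 0 | 0 | 0 | (c.0 | (0 | 0)) → =c=> p26
  p22 = 0 | 0 | d.0 | (0 | (0 | 0)) → =d=> p26
  p23 = 0 | 0 | (c.0 | (0 | 0)) → =c=> p27
  p24 = 0 | c.0 | (0 | (0 | 0)) → =c=> p27
  p25 = (0 + b.0) | 0 | (0 | (0 | 0)) → =b=> p27
  p26 = 0 | 0 | 0 | (0 | (0 | 0)) → (no moves)
  p27 = 0 | 0 | (0 | (0 | 0)) → (no moves)
Reachable graph of Q (28 states):
  q0 = (b.(0 | 0 | d.0) + a.(b.0 | c.0)) | a.d.(c.0 | (0 | 0)) → =a=> q1, =a=> q2, =b=> q3
  q1 = (b.(0 | 0 | d.0) + a.(b.0 | c.0)) | d.(c.0 | (0 | 0)) → =a=> q4, =b=> q5, =d=> q6
  q2 = b.0 | c.0 | a.d.(c.0 | (0 | 0)) → =a=> q4, =b=> q7, =c=> q8
  q3 = 0 | 0 | d.0 | a.d.(c.0 | (0 | 0)) → =a=> q5, =d=> q9
  q4 = b.0 | c.0 | d.(c.0 | (0 | 0)) → =b=> q10, =c=> q11, =d=> q12
  q5 = 0 | 0 | d.0 | d.(c.0 | (0 | 0)) → =d=> q13, =d=> q14
  q6 = (b.(0 | 0 | d.0) + a.(b.0 | c.0)) | (c.0 | (0 | 0)) → =a=> q12, =b=> q14, =c=> q15
  q7 = 0 | c.0 | a.d.(c.0 | (0 | 0)) → =a=> q10, =c=> q16
  q8 = b.0 | 0 | a.d.(c.0 | (0 | 0)) → =a=> q11, =b=> q16
  q9 = 0 | 0 | 0 | a.d.(c.0 | (0 | 0)) → =a=> q13
  q10 = 0 | c.0 | d.(c.0 | (0 | 0)) → =c=> q17, =d=> q18
  q11 = b.0 | 0 | d.(c.0 | (0 | 0)) → =b=> q17, =d=> q19
  q12 = b.0 | c.0 | (c.0 | (0 | 0)) → =b=> q18, =c=> q19, =c=> q20
  q13 = 0 | 0 | 0 | d.(c.0 | (0 | 0)) → =d=> q21
  q14 = 0 | 0 | d.0 | (c.0 | (0 | 0)) → =c=> q22, =d=> q21
  q15 = (b.(0 | 0 | d.0) + a.(b.0 | c.0)) | (0 | (0 | 0)) → =a=> q20, =b=> q22
  q16 = 0 | 0 | a.d.(c.0 | (0 | 0)) → =a=> q17
  q17 = 0 | 0 | d.(c.0 | (0 | 0)) → =d=> q23
  q18 = 0 | c.0 | (c.0 | (0 | 0)) → =c=> q23, =c=> q24
  q19 = b.0 | 0 | (c.0 | (0 | 0)) → =b=> q23, =c=> q25
  q20 = b.0 | c.0 | (0 | (0 | 0)) → =b=> q24, =c=> q25
  q21 = 0 | 0 | 0 | (c.0 | (0 | 0)) → =c=> q26
  q22 = 0 | 0 | d.0 | (0 | (0 | 0)) → =d=> q26
  q23 = 0 | 0 | (c.0 | (0 | 0)) → =c=> q27
  q24 = 0 | c.0 | (0 | (0 | 0)) → =c=> q27
  q25 = b.0 | 0 | (0 | (0 | 0)) → =b=> q27
  q26 = 0 | 0 | 0 | (0 | (0 | 0)) → (no moves)
  q27 = 0 | 0 | (0 | (0 | 0)) → (no moves)
Bisimilarity quotient blocks:
  B0 = {p0, q0}
  B1 = {p3, q3}
  B2 = {p13, p9, q16, q9}
  B3 = {p14, p17, q13, q17}
  B4 = {p21, p23, p24, q21, q23, q24}
  B5 = {p26, p27, q26, q27}
  B6 = {p7, q5}
  B7 = {p15, q14}
  B8 = {p22, q22}
  B9 = {p1, q2}
  B10 = {p5, q7}
  B11 = {p10, q10}
  B12 = {p18, q18}
  B13 = {p4, q4}
  B14 = {p12, q12}
  B15 = {p19, p20, q19, q20}
  B16 = {p25, q25}
  B17 = {p11, q11}
  B18 = {p6, q8}
  B19 = {p2, q1}
  B20 = {p8, q6}
  B21 = {p16, q15}
p0 ∈ B0, q0 ∈ B0 → same block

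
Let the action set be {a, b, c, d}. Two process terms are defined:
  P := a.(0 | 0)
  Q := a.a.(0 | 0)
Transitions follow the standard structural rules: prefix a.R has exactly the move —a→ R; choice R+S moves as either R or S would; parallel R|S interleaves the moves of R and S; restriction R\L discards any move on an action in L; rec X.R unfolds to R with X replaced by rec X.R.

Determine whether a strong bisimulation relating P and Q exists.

P's transition system — 2 states:
  p0 = a.(0 | 0) | --a--▸ p1
  p1 = 0 | 0 | ∅
Q's transition system — 3 states:
  q0 = a.a.(0 | 0) | --a--▸ q1
  q1 = a.(0 | 0) | --a--▸ q2
  q2 = 0 | 0 | ∅
Partition-refinement fixed point:
  B0 = {p0, q1}
  B1 = {p1, q2}
  B2 = {q0}
p0 ∈ B0, q0 ∈ B2 → different blocks

P ≁ Q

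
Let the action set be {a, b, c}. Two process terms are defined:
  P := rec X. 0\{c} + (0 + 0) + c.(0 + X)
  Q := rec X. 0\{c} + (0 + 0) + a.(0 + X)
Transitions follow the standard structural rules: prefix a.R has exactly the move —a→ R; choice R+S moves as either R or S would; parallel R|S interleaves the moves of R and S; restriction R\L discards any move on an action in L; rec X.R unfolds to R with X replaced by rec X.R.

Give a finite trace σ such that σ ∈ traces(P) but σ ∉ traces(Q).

P's transition system — 2 states:
  p0 = rec X. 0\{c} + (0 + 0) + c.(0 + X) ⊢ =c=> p1
  p1 = 0 + (rec X. 0\{c} + (0 + 0) + c.(0 + X)) ⊢ =c=> p1
Q's transition system — 2 states:
  q0 = rec X. 0\{c} + (0 + 0) + a.(0 + X) ⊢ =a=> q1
  q1 = 0 + (rec X. 0\{c} + (0 + 0) + a.(0 + X)) ⊢ =a=> q1
Run σ = ⟨c⟩ on P: start {p0}
  step 1 (c): {p1}
  P completes σ.
Run σ = ⟨c⟩ on Q: start {q0}
  step 1 (c): no successor for Q

c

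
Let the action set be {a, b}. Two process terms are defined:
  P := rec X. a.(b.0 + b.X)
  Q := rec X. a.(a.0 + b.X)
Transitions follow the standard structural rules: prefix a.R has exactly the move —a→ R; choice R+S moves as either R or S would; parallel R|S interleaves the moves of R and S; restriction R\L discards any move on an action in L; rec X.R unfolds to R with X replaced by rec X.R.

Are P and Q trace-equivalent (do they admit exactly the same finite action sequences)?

P's transition system — 3 states:
  m0 = rec X. a.(b.0 + b.X) has moves ··a··> m1
  m1 = b.0 + b.(rec X. a.(b.0 + b.X)) has moves ··b··> m0, ··b··> m2
  m2 = 0 has moves (no moves)
Q's transition system — 3 states:
  n0 = rec X. a.(a.0 + b.X) has moves ··a··> n1
  n1 = a.0 + b.(rec X. a.(a.0 + b.X)) has moves ··a··> n2, ··b··> n0
  n2 = 0 has moves (no moves)
Trace ⟨aa⟩ through Q, begin at {n0}:
  after a @ step 1: {n1}
  after a @ step 2: {n2}
  ✓ Q
Trace ⟨aa⟩ through P, begin at {m0}:
  after a @ step 1: {m1}
  after a @ step 2: ∅ (P stuck)

NO — witness ⟨aa⟩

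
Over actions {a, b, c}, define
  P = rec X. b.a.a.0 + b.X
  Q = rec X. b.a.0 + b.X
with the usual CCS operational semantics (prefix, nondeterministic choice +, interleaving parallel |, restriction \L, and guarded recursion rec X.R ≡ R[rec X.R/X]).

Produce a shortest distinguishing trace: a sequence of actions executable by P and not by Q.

baa

Reachable graph of P (4 states):
  s0 = rec X. b.a.a.0 + b.X → -b-> s0, -b-> s1
  s1 = a.a.0 → -a-> s2
  s2 = a.0 → -a-> s3
  s3 = 0 → ∅
Reachable graph of Q (3 states):
  t0 = rec X. b.a.0 + b.X → -b-> t0, -b-> t1
  t1 = a.0 → -a-> t2
  t2 = 0 → ∅
Run σ = ⟨baa⟩ on P: start {s0}
  step 1 (b): {s0, s1}
  step 2 (a): {s2}
  step 3 (a): {s3}
  — P admits the full trace.
Run σ = ⟨baa⟩ on Q: start {t0}
  step 1 (b): {t0, t1}
  step 2 (a): {t2}
  step 3 (a): ∅  — Q cannot continue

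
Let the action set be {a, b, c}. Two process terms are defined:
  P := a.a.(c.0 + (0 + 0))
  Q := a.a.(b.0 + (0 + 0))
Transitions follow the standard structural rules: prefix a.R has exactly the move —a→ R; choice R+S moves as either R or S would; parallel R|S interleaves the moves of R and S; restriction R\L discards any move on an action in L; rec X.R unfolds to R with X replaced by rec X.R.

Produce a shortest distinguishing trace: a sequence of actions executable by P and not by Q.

LTS(P): 4 reachable states
  m0 = a.a.(c.0 + (0 + 0)) → —a→ m1
  m1 = a.(c.0 + (0 + 0)) → —a→ m2
  m2 = c.0 + (0 + 0) → —c→ m3
  m3 = 0 → (no moves)
LTS(Q): 4 reachable states
  n0 = a.a.(b.0 + (0 + 0)) → —a→ n1
  n1 = a.(b.0 + (0 + 0)) → —a→ n2
  n2 = b.0 + (0 + 0) → —b→ n3
  n3 = 0 → (no moves)
Run σ = ⟨aac⟩ on P: start {m0}
  after a @ step 1: {m1}
  after a @ step 2: {m2}
  after c @ step 3: {m3}
  ✓ P
Run σ = ⟨aac⟩ on Q: start {n0}
  after a @ step 1: {n1}
  after a @ step 2: {n2}
  after c @ step 3: no successor for Q

aac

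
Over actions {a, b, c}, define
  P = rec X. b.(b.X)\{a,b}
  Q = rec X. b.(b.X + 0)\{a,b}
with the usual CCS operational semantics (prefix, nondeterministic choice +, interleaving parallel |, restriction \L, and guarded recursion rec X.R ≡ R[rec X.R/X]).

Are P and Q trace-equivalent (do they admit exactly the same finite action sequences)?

P's transition system — 2 states:
  u0 = rec X. b.(b.X)\{a,b} → -b-> u1
  u1 = (b.(rec X. b.(b.X)\{a,b}))\{a,b} → stopped
Q's transition system — 2 states:
  v0 = rec X. b.(b.X + 0)\{a,b} → -b-> v1
  v1 = (b.(rec X. b.(b.X + 0)\{a,b}) + 0)\{a,b} → stopped
Bisimilarity quotient blocks:
  B0 = {u0, v0}
  B1 = {u1, v1}
u0 ∈ B0, v0 ∈ B0 → same block
Bisimilar ⇒ trace-equivalent.

traces(P) = traces(Q)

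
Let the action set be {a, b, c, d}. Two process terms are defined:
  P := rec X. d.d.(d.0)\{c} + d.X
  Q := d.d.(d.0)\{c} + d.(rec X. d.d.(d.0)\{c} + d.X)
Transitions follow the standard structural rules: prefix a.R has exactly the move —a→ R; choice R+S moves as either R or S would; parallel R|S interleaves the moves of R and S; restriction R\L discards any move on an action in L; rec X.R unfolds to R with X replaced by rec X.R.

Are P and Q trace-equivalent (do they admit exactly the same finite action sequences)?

traces(P) = traces(Q)

P's transition system — 4 states:
  s0 = rec X. d.d.(d.0)\{c} + d.X ⊢ =d=> s0, =d=> s1
  s1 = d.(d.0)\{c} ⊢ =d=> s2
  s2 = (d.0)\{c} ⊢ =d=> s3
  s3 = 0\{c} ⊢ (no moves)
Q's transition system — 5 states:
  t0 = d.d.(d.0)\{c} + d.(rec X. d.d.(d.0)\{c} + d.X) ⊢ =d=> t1, =d=> t2
  t1 = d.(d.0)\{c} ⊢ =d=> t3
  t2 = rec X. d.d.(d.0)\{c} + d.X ⊢ =d=> t1, =d=> t2
  t3 = (d.0)\{c} ⊢ =d=> t4
  t4 = 0\{c} ⊢ (no moves)
Coarsest stable partition (strong bisimilarity classes):
  B0 = {s0, t0, t2}
  B1 = {s1, t1}
  B2 = {s2, t3}
  B3 = {s3, t4}
s0 ∈ B0, t0 ∈ B0 → same block
Bisimilar ⇒ trace-equivalent.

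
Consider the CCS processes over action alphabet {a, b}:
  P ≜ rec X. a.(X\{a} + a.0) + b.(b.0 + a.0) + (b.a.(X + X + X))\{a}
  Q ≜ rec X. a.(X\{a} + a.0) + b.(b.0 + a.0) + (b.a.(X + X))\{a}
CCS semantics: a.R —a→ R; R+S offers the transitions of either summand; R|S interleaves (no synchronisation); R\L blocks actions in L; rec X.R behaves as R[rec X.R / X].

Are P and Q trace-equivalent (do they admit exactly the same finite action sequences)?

trace-equivalent

P's transition system — 8 states:
  s0 = rec X. a.(X\{a} + a.0) + b.(b.0 + a.0) + (b.a.(X + X + X))\{a} | ··a··> s1, ··b··> s2, ··b··> s3
  s1 = (rec X. a.(X\{a} + a.0) + b.(b.0 + a.0) + (b.a.(X + X + X))\{a})\{a} + a.0 | ··a··> s4, ··b··> s5, ··b··> s6
  s2 = (a.((rec X. a.(X\{a} + a.0) + b.(b.0 + a.0) + (b.a.(X + X + X))\{a}) + (rec X. a.(X\{a} + a.0) + b.(b.0 + a.0) + (b.a.(X + X + X))\{a}) + (rec X. a.(X\{a} + a.0) + b.(b.0 + a.0) + (b.a.(X + X + X))\{a})))\{a} | ∅
  s3 = b.0 + a.0 | ··a··> s4, ··b··> s4
  s4 = 0 | ∅
  s5 = (a.((rec X. a.(X\{a} + a.0) + b.(b.0 + a.0) + (b.a.(X + X + X))\{a}) + (rec X. a.(X\{a} + a.0) + b.(b.0 + a.0) + (b.a.(X + X + X))\{a}) + (rec X. a.(X\{a} + a.0) + b.(b.0 + a.0) + (b.a.(X + X + X))\{a})))\{a}\{a} | ∅
  s6 = (b.0 + a.0)\{a} | ··b··> s7
  s7 = 0\{a} | ∅
Q's transition system — 8 states:
  t0 = rec X. a.(X\{a} + a.0) + b.(b.0 + a.0) + (b.a.(X + X))\{a} | ··a··> t1, ··b··> t2, ··b··> t3
  t1 = (rec X. a.(X\{a} + a.0) + b.(b.0 + a.0) + (b.a.(X + X))\{a})\{a} + a.0 | ··a··> t4, ··b··> t5, ··b··> t6
  t2 = (a.((rec X. a.(X\{a} + a.0) + b.(b.0 + a.0) + (b.a.(X + X))\{a}) + (rec X. a.(X\{a} + a.0) + b.(b.0 + a.0) + (b.a.(X + X))\{a})))\{a} | ∅
  t3 = b.0 + a.0 | ··a··> t4, ··b··> t4
  t4 = 0 | ∅
  t5 = (a.((rec X. a.(X\{a} + a.0) + b.(b.0 + a.0) + (b.a.(X + X))\{a}) + (rec X. a.(X\{a} + a.0) + b.(b.0 + a.0) + (b.a.(X + X))\{a})))\{a}\{a} | ∅
  t6 = (b.0 + a.0)\{a} | ··b··> t7
  t7 = 0\{a} | ∅
Partition-refinement fixed point:
  B0 = {s0, t0}
  B1 = {s1, t1}
  B2 = {s6, t6}
  B3 = {s2, s4, s5, s7, t2, t4, t5, t7}
  B4 = {s3, t3}
s0 ∈ B0, t0 ∈ B0 → same block
Bisimilar ⇒ trace-equivalent.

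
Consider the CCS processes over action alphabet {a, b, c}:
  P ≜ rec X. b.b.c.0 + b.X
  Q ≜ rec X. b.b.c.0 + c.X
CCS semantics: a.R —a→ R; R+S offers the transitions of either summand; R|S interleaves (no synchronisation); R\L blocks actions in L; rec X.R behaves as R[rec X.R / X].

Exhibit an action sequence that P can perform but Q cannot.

bbb

P's transition system — 4 states:
  m0 = rec X. b.b.c.0 + b.X has moves —b→ m0, —b→ m1
  m1 = b.c.0 has moves —b→ m2
  m2 = c.0 has moves —c→ m3
  m3 = 0 has moves ·
Q's transition system — 4 states:
  n0 = rec X. b.b.c.0 + c.X has moves —b→ n1, —c→ n0
  n1 = b.c.0 has moves —b→ n2
  n2 = c.0 has moves —c→ n3
  n3 = 0 has moves ·
Executing bbb from P (initial set {m0}):
  after b @ step 1: {m0, m1}
  after b @ step 2: {m0, m1, m2}
  after b @ step 3: {m0, m1, m2}
  ✓ P
Executing bbb from Q (initial set {n0}):
  after b @ step 1: {n1}
  after b @ step 2: {n2}
  after b @ step 3: no successor for Q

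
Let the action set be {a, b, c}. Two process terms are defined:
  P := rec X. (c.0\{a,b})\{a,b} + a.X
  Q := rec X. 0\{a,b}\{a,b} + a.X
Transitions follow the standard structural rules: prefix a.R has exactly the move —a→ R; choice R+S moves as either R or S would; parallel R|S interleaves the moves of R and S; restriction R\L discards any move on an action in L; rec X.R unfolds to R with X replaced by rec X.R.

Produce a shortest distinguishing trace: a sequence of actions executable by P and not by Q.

LTS(P): 2 reachable states
  m0 = rec X. (c.0\{a,b})\{a,b} + a.X ⊢ =a=> m0, =c=> m1
  m1 = 0\{a,b}\{a,b} ⊢ stopped
LTS(Q): 1 reachable states
  n0 = rec X. 0\{a,b}\{a,b} + a.X ⊢ =a=> n0
Executing c from P (initial set {m0}):
  step 1 (c): {m1}
  P completes σ.
Executing c from Q (initial set {n0}):
  step 1 (c): ∅ (Q stuck)

c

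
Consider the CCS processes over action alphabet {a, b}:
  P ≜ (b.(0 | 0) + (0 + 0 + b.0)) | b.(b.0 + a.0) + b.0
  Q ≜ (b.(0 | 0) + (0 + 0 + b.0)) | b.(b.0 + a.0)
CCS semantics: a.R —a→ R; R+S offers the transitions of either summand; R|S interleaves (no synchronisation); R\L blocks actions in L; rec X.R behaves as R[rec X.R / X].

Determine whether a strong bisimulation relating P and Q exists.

not bisimilar

Reachable graph of P (10 states):
  m0 = (b.(0 | 0) + (0 + 0 + b.0)) | b.(b.0 + a.0) + b.0 has moves —b→ m1, —b→ m2, —b→ m3, —b→ m4
  m1 = (b.(0 | 0) + (0 + 0 + b.0)) | (b.0 + a.0) has moves —a→ m5, —b→ m5, —b→ m6, —b→ m7
  m2 = 0 has moves ·
  m3 = 0 | 0 | b.(b.0 + a.0) has moves —b→ m7
  m4 = 0 | b.(b.0 + a.0) has moves —b→ m6
  m5 = (b.(0 | 0) + (0 + 0 + b.0)) | 0 has moves —b→ m8, —b→ m9
  m6 = 0 | (b.0 + a.0) has moves —a→ m8, —b→ m8
  m7 = 0 | 0 | (b.0 + a.0) has moves —a→ m9, —b→ m9
  m8 = 0 | 0 has moves ·
  m9 = 0 | 0 | 0 has moves ·
Reachable graph of Q (9 states):
  n0 = (b.(0 | 0) + (0 + 0 + b.0)) | b.(b.0 + a.0) has moves —b→ n1, —b→ n2, —b→ n3
  n1 = (b.(0 | 0) + (0 + 0 + b.0)) | (b.0 + a.0) has moves —a→ n4, —b→ n4, —b→ n5, —b→ n6
  n2 = 0 | 0 | b.(b.0 + a.0) has moves —b→ n6
  n3 = 0 | b.(b.0 + a.0) has moves —b→ n5
  n4 = (b.(0 | 0) + (0 + 0 + b.0)) | 0 has moves —b→ n7, —b→ n8
  n5 = 0 | (b.0 + a.0) has moves —a→ n7, —b→ n7
  n6 = 0 | 0 | (b.0 + a.0) has moves —a→ n8, —b→ n8
  n7 = 0 | 0 has moves ·
  n8 = 0 | 0 | 0 has moves ·
Bisimilarity quotient blocks:
  B0 = {m0}
  B1 = {m3, m4, n2, n3}
  B2 = {m6, m7, n5, n6}
  B3 = {m2, m8, m9, n7, n8}
  B4 = {m1, n1}
  B5 = {m5, n4}
  B6 = {n0}
m0 ∈ B0, n0 ∈ B6 → different blocks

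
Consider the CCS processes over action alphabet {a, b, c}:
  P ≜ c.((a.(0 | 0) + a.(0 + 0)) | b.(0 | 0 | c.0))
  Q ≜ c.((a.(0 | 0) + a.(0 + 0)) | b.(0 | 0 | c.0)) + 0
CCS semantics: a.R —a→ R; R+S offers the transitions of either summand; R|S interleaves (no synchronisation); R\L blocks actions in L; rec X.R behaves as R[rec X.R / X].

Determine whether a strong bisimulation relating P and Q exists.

Reachable graph of P (10 states):
  p0 = c.((a.(0 | 0) + a.(0 + 0)) | b.(0 | 0 | c.0)) → -c-> p1
  p1 = (a.(0 | 0) + a.(0 + 0)) | b.(0 | 0 | c.0) → -a-> p2, -a-> p3, -b-> p4
  p2 = (0 + 0) | b.(0 | 0 | c.0) → -b-> p5
  p3 = 0 | 0 | b.(0 | 0 | c.0) → -b-> p6
  p4 = (a.(0 | 0) + a.(0 + 0)) | (0 | 0 | c.0) → -a-> p5, -a-> p6, -c-> p7
  p5 = (0 + 0) | (0 | 0 | c.0) → -c-> p8
  p6 = 0 | 0 | (0 | 0 | c.0) → -c-> p9
  p7 = (a.(0 | 0) + a.(0 + 0)) | (0 | 0 | 0) → -a-> p8, -a-> p9
  p8 = (0 + 0) | (0 | 0 | 0) → ·
  p9 = 0 | 0 | (0 | 0 | 0) → ·
Reachable graph of Q (10 states):
  q0 = c.((a.(0 | 0) + a.(0 + 0)) | b.(0 | 0 | c.0)) + 0 → -c-> q1
  q1 = (a.(0 | 0) + a.(0 + 0)) | b.(0 | 0 | c.0) → -a-> q2, -a-> q3, -b-> q4
  q2 = (0 + 0) | b.(0 | 0 | c.0) → -b-> q5
  q3 = 0 | 0 | b.(0 | 0 | c.0) → -b-> q6
  q4 = (a.(0 | 0) + a.(0 + 0)) | (0 | 0 | c.0) → -a-> q5, -a-> q6, -c-> q7
  q5 = (0 + 0) | (0 | 0 | c.0) → -c-> q8
  q6 = 0 | 0 | (0 | 0 | c.0) → -c-> q9
  q7 = (a.(0 | 0) + a.(0 + 0)) | (0 | 0 | 0) → -a-> q8, -a-> q9
  q8 = (0 + 0) | (0 | 0 | 0) → ·
  q9 = 0 | 0 | (0 | 0 | 0) → ·
Partition-refinement fixed point:
  B0 = {p0, q0}
  B1 = {p1, q1}
  B2 = {p4, q4}
  B3 = {p5, p6, q5, q6}
  B4 = {p8, p9, q8, q9}
  B5 = {p7, q7}
  B6 = {p2, p3, q2, q3}
p0 ∈ B0, q0 ∈ B0 → same block

YES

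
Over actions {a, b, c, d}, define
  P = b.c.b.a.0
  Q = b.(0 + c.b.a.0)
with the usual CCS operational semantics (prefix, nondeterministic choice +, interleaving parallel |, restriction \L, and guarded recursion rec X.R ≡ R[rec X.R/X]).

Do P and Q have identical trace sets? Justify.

Reachable graph of P (5 states):
  s0 = b.c.b.a.0 | =b=> s1
  s1 = c.b.a.0 | =c=> s2
  s2 = b.a.0 | =b=> s3
  s3 = a.0 | =a=> s4
  s4 = 0 | deadlocked
Reachable graph of Q (5 states):
  t0 = b.(0 + c.b.a.0) | =b=> t1
  t1 = 0 + c.b.a.0 | =c=> t2
  t2 = b.a.0 | =b=> t3
  t3 = a.0 | =a=> t4
  t4 = 0 | deadlocked
Partition-refinement fixed point:
  B0 = {s0, t0}
  B1 = {s1, t1}
  B2 = {s2, t2}
  B3 = {s3, t3}
  B4 = {s4, t4}
s0 ∈ B0, t0 ∈ B0 → same block
Bisimilar ⇒ trace-equivalent.

YES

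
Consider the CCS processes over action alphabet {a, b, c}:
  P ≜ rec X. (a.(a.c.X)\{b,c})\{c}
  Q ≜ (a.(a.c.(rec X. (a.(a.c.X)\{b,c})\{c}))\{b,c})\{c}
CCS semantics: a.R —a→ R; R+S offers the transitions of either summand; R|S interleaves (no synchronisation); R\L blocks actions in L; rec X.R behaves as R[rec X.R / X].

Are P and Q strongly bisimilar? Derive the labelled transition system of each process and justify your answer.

YES

Reachable graph of P (3 states):
  s0 = rec X. (a.(a.c.X)\{b,c})\{c} ⊢ ··a··> s1
  s1 = (a.c.(rec X. (a.(a.c.X)\{b,c})\{c}))\{b,c}\{c} ⊢ ··a··> s2
  s2 = (c.(rec X. (a.(a.c.X)\{b,c})\{c}))\{b,c}\{c} ⊢ deadlocked
Reachable graph of Q (3 states):
  t0 = (a.(a.c.(rec X. (a.(a.c.X)\{b,c})\{c}))\{b,c})\{c} ⊢ ··a··> t1
  t1 = (a.c.(rec X. (a.(a.c.X)\{b,c})\{c}))\{b,c}\{c} ⊢ ··a··> t2
  t2 = (c.(rec X. (a.(a.c.X)\{b,c})\{c}))\{b,c}\{c} ⊢ deadlocked
Coarsest stable partition (strong bisimilarity classes):
  B0 = {s0, t0}
  B1 = {s1, t1}
  B2 = {s2, t2}
s0 ∈ B0, t0 ∈ B0 → same block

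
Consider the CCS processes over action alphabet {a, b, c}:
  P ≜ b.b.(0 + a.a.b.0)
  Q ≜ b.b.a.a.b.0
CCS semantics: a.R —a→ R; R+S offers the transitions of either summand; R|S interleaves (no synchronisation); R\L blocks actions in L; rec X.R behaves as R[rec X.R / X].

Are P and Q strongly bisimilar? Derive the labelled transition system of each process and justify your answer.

P's transition system — 6 states:
  s0 = b.b.(0 + a.a.b.0) :: -b-> s1
  s1 = b.(0 + a.a.b.0) :: -b-> s2
  s2 = 0 + a.a.b.0 :: -a-> s3
  s3 = a.b.0 :: -a-> s4
  s4 = b.0 :: -b-> s5
  s5 = 0 :: deadlocked
Q's transition system — 6 states:
  t0 = b.b.a.a.b.0 :: -b-> t1
  t1 = b.a.a.b.0 :: -b-> t2
  t2 = a.a.b.0 :: -a-> t3
  t3 = a.b.0 :: -a-> t4
  t4 = b.0 :: -b-> t5
  t5 = 0 :: deadlocked
Coarsest stable partition (strong bisimilarity classes):
  B0 = {s0, t0}
  B1 = {s1, t1}
  B2 = {s2, t2}
  B3 = {s3, t3}
  B4 = {s4, t4}
  B5 = {s5, t5}
s0 ∈ B0, t0 ∈ B0 → same block

bisimilar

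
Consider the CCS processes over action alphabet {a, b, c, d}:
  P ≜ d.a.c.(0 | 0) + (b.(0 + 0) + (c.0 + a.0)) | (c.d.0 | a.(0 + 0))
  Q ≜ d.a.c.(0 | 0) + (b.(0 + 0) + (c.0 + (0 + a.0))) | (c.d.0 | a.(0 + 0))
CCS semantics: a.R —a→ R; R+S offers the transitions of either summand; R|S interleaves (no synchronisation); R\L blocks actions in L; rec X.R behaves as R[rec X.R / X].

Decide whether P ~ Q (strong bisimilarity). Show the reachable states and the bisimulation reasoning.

P's transition system — 21 states:
  p0 = d.a.c.(0 | 0) + (b.(0 + 0) + (c.0 + a.0)) | (c.d.0 | a.(0 + 0)) | -a-> p1, -a-> p2, -b-> p3, -c-> p2, -c-> p4, -d-> p5
  p1 = (b.(0 + 0) + (c.0 + a.0)) | (c.d.0 | (0 + 0)) | -a-> p6, -b-> p7, -c-> p6, -c-> p8
  p2 = 0 | (c.d.0 | a.(0 + 0)) | -a-> p6, -c-> p9
  p3 = (0 + 0) | (c.d.0 | a.(0 + 0)) | -a-> p7, -c-> p10
  p4 = (b.(0 + 0) + (c.0 + a.0)) | (d.0 | a.(0 + 0)) | -a-> p8, -a-> p9, -b-> p10, -c-> p9, -d-> p11
  p5 = a.c.(0 | 0) | -a-> p12
  p6 = 0 | (c.d.0 | (0 + 0)) | -c-> p13
  p7 = (0 + 0) | (c.d.0 | (0 + 0)) | -c-> p14
  p8 = (b.(0 + 0) + (c.0 + a.0)) | (d.0 | (0 + 0)) | -a-> p13, -b-> p14, -c-> p13, -d-> p15
  p9 = 0 | (d.0 | a.(0 + 0)) | -a-> p13, -d-> p16
  p10 = (0 + 0) | (d.0 | a.(0 + 0)) | -a-> p14, -d-> p17
  p11 = (b.(0 + 0) + (c.0 + a.0)) | (0 | a.(0 + 0)) | -a-> p15, -a-> p16, -b-> p17, -c-> p16
  p12 = c.(0 | 0) | -c-> p18
  p13 = 0 | (d.0 | (0 + 0)) | -d-> p19
  p14 = (0 + 0) | (d.0 | (0 + 0)) | -d-> p20
  p15 = (b.(0 + 0) + (c.0 + a.0)) | (0 | (0 + 0)) | -a-> p19, -b-> p20, -c-> p19
  p16 = 0 | (0 | a.(0 + 0)) | -a-> p19
  p17 = (0 + 0) | (0 | a.(0 + 0)) | -a-> p20
  p18 = 0 | 0 | (no moves)
  p19 = 0 | (0 | (0 + 0)) | (no moves)
  p20 = (0 + 0) | (0 | (0 + 0)) | (no moves)
Q's transition system — 21 states:
  q0 = d.a.c.(0 | 0) + (b.(0 + 0) + (c.0 + (0 + a.0))) | (c.d.0 | a.(0 + 0)) | -a-> q1, -a-> q2, -b-> q3, -c-> q2, -c-> q4, -d-> q5
  q1 = (b.(0 + 0) + (c.0 + (0 + a.0))) | (c.d.0 | (0 + 0)) | -a-> q6, -b-> q7, -c-> q6, -c-> q8
  q2 = 0 | (c.d.0 | a.(0 + 0)) | -a-> q6, -c-> q9
  q3 = (0 + 0) | (c.d.0 | a.(0 + 0)) | -a-> q7, -c-> q10
  q4 = (b.(0 + 0) + (c.0 + (0 + a.0))) | (d.0 | a.(0 + 0)) | -a-> q8, -a-> q9, -b-> q10, -c-> q9, -d-> q11
  q5 = a.c.(0 | 0) | -a-> q12
  q6 = 0 | (c.d.0 | (0 + 0)) | -c-> q13
  q7 = (0 + 0) | (c.d.0 | (0 + 0)) | -c-> q14
  q8 = (b.(0 + 0) + (c.0 + (0 + a.0))) | (d.0 | (0 + 0)) | -a-> q13, -b-> q14, -c-> q13, -d-> q15
  q9 = 0 | (d.0 | a.(0 + 0)) | -a-> q13, -d-> q16
  q10 = (0 + 0) | (d.0 | a.(0 + 0)) | -a-> q14, -d-> q17
  q11 = (b.(0 + 0) + (c.0 + (0 + a.0))) | (0 | a.(0 + 0)) | -a-> q15, -a-> q16, -b-> q17, -c-> q16
  q12 = c.(0 | 0) | -c-> q18
  q13 = 0 | (d.0 | (0 + 0)) | -d-> q19
  q14 = (0 + 0) | (d.0 | (0 + 0)) | -d-> q20
  q15 = (b.(0 + 0) + (c.0 + (0 + a.0))) | (0 | (0 + 0)) | -a-> q19, -b-> q20, -c-> q19
  q16 = 0 | (0 | a.(0 + 0)) | -a-> q19
  q17 = (0 + 0) | (0 | a.(0 + 0)) | -a-> q20
  q18 = 0 | 0 | (no moves)
  q19 = 0 | (0 | (0 + 0)) | (no moves)
  q20 = (0 + 0) | (0 | (0 + 0)) | (no moves)
Coarsest stable partition (strong bisimilarity classes):
  B0 = {p0, q0}
  B1 = {p5, q5}
  B2 = {p12, q12}
  B3 = {p18, p19, p20, q18, q19, q20}
  B4 = {p2, p3, q2, q3}
  B5 = {p10, p9, q10, q9}
  B6 = {p13, p14, q13, q14}
  B7 = {p16, p17, q16, q17}
  B8 = {p6, p7, q6, q7}
  B9 = {p1, q1}
  B10 = {p8, q8}
  B11 = {p15, q15}
  B12 = {p4, q4}
  B13 = {p11, q11}
p0 ∈ B0, q0 ∈ B0 → same block

bisimilar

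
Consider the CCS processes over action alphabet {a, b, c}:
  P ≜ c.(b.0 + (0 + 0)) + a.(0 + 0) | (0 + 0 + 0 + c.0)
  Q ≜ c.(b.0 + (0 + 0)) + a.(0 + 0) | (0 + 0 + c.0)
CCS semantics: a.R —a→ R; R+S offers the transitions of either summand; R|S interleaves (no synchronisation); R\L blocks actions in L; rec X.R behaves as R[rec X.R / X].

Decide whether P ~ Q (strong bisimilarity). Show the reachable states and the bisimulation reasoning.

Reachable graph of P (6 states):
  p0 = c.(b.0 + (0 + 0)) + a.(0 + 0) | (0 + 0 + 0 + c.0) has moves -a-> p1, -c-> p2, -c-> p3
  p1 = (0 + 0) | (0 + 0 + 0 + c.0) has moves -c-> p4
  p2 = a.(0 + 0) | 0 has moves -a-> p4
  p3 = b.0 + (0 + 0) has moves -b-> p5
  p4 = (0 + 0) | 0 has moves ·
  p5 = 0 has moves ·
Reachable graph of Q (6 states):
  q0 = c.(b.0 + (0 + 0)) + a.(0 + 0) | (0 + 0 + c.0) has moves -a-> q1, -c-> q2, -c-> q3
  q1 = (0 + 0) | (0 + 0 + c.0) has moves -c-> q4
  q2 = a.(0 + 0) | 0 has moves -a-> q4
  q3 = b.0 + (0 + 0) has moves -b-> q5
  q4 = (0 + 0) | 0 has moves ·
  q5 = 0 has moves ·
Partition-refinement fixed point:
  B0 = {p0, q0}
  B1 = {p2, q2}
  B2 = {p4, p5, q4, q5}
  B3 = {p1, q1}
  B4 = {p3, q3}
p0 ∈ B0, q0 ∈ B0 → same block

YES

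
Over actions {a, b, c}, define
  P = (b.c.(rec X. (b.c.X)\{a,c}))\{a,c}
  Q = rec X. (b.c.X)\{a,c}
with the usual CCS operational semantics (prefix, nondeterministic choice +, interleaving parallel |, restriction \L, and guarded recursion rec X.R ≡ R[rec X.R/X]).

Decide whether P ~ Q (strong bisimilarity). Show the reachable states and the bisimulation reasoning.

P's transition system — 2 states:
  p0 = (b.c.(rec X. (b.c.X)\{a,c}))\{a,c} ⊢ -b-> p1
  p1 = (c.(rec X. (b.c.X)\{a,c}))\{a,c} ⊢ ·
Q's transition system — 2 states:
  q0 = rec X. (b.c.X)\{a,c} ⊢ -b-> q1
  q1 = (c.(rec X. (b.c.X)\{a,c}))\{a,c} ⊢ ·
Bisimilarity quotient blocks:
  B0 = {p0, q0}
  B1 = {p1, q1}
p0 ∈ B0, q0 ∈ B0 → same block

P ~ Q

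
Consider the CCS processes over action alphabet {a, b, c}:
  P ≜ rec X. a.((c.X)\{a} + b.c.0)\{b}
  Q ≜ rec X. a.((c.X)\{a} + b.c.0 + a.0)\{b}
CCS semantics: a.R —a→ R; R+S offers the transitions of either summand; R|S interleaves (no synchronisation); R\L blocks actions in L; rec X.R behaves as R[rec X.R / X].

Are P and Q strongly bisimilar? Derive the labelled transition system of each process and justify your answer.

P's transition system — 3 states:
  u0 = rec X. a.((c.X)\{a} + b.c.0)\{b} :: —a→ u1
  u1 = ((c.(rec X. a.((c.X)\{a} + b.c.0)\{b}))\{a} + b.c.0)\{b} :: —c→ u2
  u2 = (rec X. a.((c.X)\{a} + b.c.0)\{b})\{a}\{b} :: ·
Q's transition system — 4 states:
  v0 = rec X. a.((c.X)\{a} + b.c.0 + a.0)\{b} :: —a→ v1
  v1 = ((c.(rec X. a.((c.X)\{a} + b.c.0 + a.0)\{b}))\{a} + b.c.0 + a.0)\{b} :: —a→ v2, —c→ v3
  v2 = 0\{b} :: ·
  v3 = (rec X. a.((c.X)\{a} + b.c.0 + a.0)\{b})\{a}\{b} :: ·
Partition-refinement fixed point:
  B0 = {u0}
  B1 = {u1}
  B2 = {u2, v2, v3}
  B3 = {v0}
  B4 = {v1}
u0 ∈ B0, v0 ∈ B3 → different blocks

P ≁ Q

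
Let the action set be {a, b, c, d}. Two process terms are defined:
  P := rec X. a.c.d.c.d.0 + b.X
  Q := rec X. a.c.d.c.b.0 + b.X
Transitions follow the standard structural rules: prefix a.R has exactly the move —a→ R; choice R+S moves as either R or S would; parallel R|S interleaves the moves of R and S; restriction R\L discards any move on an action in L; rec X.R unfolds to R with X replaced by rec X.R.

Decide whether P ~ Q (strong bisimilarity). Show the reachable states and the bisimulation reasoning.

not bisimilar

P's transition system — 6 states:
  p0 = rec X. a.c.d.c.d.0 + b.X ⊢ -a-> p1, -b-> p0
  p1 = c.d.c.d.0 ⊢ -c-> p2
  p2 = d.c.d.0 ⊢ -d-> p3
  p3 = c.d.0 ⊢ -c-> p4
  p4 = d.0 ⊢ -d-> p5
  p5 = 0 ⊢ deadlocked
Q's transition system — 6 states:
  q0 = rec X. a.c.d.c.b.0 + b.X ⊢ -a-> q1, -b-> q0
  q1 = c.d.c.b.0 ⊢ -c-> q2
  q2 = d.c.b.0 ⊢ -d-> q3
  q3 = c.b.0 ⊢ -c-> q4
  q4 = b.0 ⊢ -b-> q5
  q5 = 0 ⊢ deadlocked
Partition-refinement fixed point:
  B0 = {p0}
  B1 = {p1}
  B2 = {p2}
  B3 = {p3}
  B4 = {p4}
  B5 = {p5, q5}
  B6 = {q0}
  B7 = {q1}
  B8 = {q2}
  B9 = {q3}
  B10 = {q4}
p0 ∈ B0, q0 ∈ B6 → different blocks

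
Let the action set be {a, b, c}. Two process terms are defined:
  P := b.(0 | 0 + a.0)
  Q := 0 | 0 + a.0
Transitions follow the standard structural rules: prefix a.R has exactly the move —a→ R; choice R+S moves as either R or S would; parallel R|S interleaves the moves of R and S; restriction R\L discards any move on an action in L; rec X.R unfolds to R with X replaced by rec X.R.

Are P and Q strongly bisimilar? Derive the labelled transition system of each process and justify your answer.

P's transition system — 3 states:
  p0 = b.(0 | 0 + a.0) :: ··b··> p1
  p1 = 0 | 0 + a.0 :: ··a··> p2
  p2 = 0 :: ∅
Q's transition system — 2 states:
  q0 = 0 | 0 + a.0 :: ··a··> q1
  q1 = 0 :: ∅
Coarsest stable partition (strong bisimilarity classes):
  B0 = {p0}
  B1 = {p1, q0}
  B2 = {p2, q1}
p0 ∈ B0, q0 ∈ B1 → different blocks

P ≁ Q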